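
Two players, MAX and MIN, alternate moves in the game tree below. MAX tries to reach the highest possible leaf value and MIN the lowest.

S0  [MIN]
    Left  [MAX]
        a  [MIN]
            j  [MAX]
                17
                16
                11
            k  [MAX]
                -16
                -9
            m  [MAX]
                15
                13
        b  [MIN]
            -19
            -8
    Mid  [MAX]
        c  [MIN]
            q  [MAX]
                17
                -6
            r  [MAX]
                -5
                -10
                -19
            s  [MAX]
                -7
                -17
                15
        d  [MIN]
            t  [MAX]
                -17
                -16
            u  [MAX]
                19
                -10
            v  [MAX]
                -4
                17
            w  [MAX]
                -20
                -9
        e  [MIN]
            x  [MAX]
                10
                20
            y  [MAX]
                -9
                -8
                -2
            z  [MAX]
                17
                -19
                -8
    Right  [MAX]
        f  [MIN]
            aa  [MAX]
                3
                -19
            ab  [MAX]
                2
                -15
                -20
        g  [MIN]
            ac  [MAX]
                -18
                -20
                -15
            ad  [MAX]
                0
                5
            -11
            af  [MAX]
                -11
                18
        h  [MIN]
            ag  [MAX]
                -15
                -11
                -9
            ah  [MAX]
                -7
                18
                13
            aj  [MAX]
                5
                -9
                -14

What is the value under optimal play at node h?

-9

ag (MAX): max(-15, -11, -9) = -9
ah (MAX): max(-7, 18, 13) = 18
aj (MAX): max(5, -9, -14) = 5
h (MIN): min(-9, 18, 5) = -9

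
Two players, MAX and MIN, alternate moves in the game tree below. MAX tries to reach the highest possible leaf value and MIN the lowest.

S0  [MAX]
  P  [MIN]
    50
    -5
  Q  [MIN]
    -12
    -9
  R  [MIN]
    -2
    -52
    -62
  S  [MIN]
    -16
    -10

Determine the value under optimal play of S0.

-5

P (MIN): min(50, -5) = -5
Q (MIN): min(-12, -9) = -12
R (MIN): min(-2, -52, -62) = -62
S (MIN): min(-16, -10) = -16
S0 (MAX): max(-5, -12, -62, -16) = -5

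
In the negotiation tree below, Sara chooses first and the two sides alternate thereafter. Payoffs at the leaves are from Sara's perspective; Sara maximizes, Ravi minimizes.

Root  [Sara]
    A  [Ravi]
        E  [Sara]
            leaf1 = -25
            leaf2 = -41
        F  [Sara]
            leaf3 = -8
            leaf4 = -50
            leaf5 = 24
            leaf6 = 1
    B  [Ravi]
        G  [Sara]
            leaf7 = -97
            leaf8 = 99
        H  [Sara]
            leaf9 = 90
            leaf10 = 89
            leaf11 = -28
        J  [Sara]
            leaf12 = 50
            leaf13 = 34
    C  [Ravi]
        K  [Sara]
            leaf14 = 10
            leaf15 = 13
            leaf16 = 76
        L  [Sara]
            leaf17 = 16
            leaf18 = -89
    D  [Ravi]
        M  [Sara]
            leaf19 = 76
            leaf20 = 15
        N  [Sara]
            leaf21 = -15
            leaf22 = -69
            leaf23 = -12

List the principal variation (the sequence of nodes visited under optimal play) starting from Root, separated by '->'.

E (Sara): max(-25, -41) = -25
F (Sara): max(-8, -50, 24, 1) = 24
A (Ravi): min(-25, 24) = -25
G (Sara): max(-97, 99) = 99
H (Sara): max(90, 89, -28) = 90
J (Sara): max(50, 34) = 50
B (Ravi): min(99, 90, 50) = 50
K (Sara): max(10, 13, 76) = 76
L (Sara): max(16, -89) = 16
C (Ravi): min(76, 16) = 16
M (Sara): max(76, 15) = 76
N (Sara): max(-15, -69, -12) = -12
D (Ravi): min(76, -12) = -12
Root (Sara): max(-25, 50, 16, -12) = 50
At Root, Sara picks B (highest: 50).
At B, Ravi picks J (lowest: 50).
At J, Sara picks leaf12 (highest: 50).
Terminal value 50.

Root -> B -> J -> leaf12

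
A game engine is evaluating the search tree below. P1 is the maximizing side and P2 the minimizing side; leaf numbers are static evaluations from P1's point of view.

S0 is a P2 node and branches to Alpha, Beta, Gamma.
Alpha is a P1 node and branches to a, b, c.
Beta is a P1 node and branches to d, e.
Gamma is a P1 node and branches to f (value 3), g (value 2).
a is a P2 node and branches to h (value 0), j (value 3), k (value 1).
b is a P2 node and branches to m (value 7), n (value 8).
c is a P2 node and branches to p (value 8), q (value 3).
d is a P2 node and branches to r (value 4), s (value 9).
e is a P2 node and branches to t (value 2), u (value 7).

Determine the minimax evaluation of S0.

a (P2): min(0, 3, 1) = 0
b (P2): min(7, 8) = 7
c (P2): min(8, 3) = 3
Alpha (P1): max(0, 7, 3) = 7
d (P2): min(4, 9) = 4
e (P2): min(2, 7) = 2
Beta (P1): max(4, 2) = 4
Gamma (P1): max(3, 2) = 3
S0 (P2): min(7, 4, 3) = 3

3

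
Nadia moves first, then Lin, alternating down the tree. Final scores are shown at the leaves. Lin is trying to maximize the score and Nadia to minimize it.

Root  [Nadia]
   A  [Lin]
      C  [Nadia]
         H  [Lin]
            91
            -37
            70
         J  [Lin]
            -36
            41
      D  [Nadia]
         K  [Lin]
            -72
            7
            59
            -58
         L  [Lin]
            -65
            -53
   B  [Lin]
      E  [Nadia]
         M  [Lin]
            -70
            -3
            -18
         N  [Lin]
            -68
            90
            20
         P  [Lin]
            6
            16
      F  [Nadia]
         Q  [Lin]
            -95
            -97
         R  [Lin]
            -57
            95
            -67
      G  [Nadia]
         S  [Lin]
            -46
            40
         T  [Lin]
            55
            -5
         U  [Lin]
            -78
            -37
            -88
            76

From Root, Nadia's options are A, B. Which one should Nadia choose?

H (Lin): max(91, -37, 70) = 91
J (Lin): max(-36, 41) = 41
C (Nadia): min(91, 41) = 41
K (Lin): max(-72, 7, 59, -58) = 59
L (Lin): max(-65, -53) = -53
D (Nadia): min(59, -53) = -53
A (Lin): max(41, -53) = 41
M (Lin): max(-70, -3, -18) = -3
N (Lin): max(-68, 90, 20) = 90
P (Lin): max(6, 16) = 16
E (Nadia): min(-3, 90, 16) = -3
Q (Lin): max(-95, -97) = -95
R (Lin): max(-57, 95, -67) = 95
F (Nadia): min(-95, 95) = -95
S (Lin): max(-46, 40) = 40
T (Lin): max(55, -5) = 55
U (Lin): max(-78, -37, -88, 76) = 76
G (Nadia): min(40, 55, 76) = 40
B (Lin): max(-3, -95, 40) = 40
Root (Nadia): min(41, 40) = 40
Nadia at Root wants the lowest of {A=41, B=40}, so chooses B.

B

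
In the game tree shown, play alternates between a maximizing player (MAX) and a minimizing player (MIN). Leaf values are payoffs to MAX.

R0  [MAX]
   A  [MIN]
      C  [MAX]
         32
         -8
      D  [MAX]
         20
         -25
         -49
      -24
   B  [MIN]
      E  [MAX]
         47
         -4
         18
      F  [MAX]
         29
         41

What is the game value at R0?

41

C (MAX): max(32, -8) = 32
D (MAX): max(20, -25, -49) = 20
A (MIN): min(32, 20, -24) = -24
E (MAX): max(47, -4, 18) = 47
F (MAX): max(29, 41) = 41
B (MIN): min(47, 41) = 41
R0 (MAX): max(-24, 41) = 41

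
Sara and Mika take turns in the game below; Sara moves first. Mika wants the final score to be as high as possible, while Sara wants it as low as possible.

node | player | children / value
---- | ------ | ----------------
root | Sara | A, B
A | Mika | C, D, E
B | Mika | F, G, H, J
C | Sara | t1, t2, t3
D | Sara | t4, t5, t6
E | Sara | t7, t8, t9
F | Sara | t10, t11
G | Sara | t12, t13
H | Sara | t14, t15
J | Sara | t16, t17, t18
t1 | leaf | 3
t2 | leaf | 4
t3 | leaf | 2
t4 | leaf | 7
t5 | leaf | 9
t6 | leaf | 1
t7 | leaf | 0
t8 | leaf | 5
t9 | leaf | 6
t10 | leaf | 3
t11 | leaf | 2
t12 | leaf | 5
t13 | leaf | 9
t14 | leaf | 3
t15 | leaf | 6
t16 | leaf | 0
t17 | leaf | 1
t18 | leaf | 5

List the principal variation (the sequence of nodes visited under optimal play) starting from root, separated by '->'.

root -> A -> C -> t3

C (Sara): min(3, 4, 2) = 2
D (Sara): min(7, 9, 1) = 1
E (Sara): min(0, 5, 6) = 0
A (Mika): max(2, 1, 0) = 2
F (Sara): min(3, 2) = 2
G (Sara): min(5, 9) = 5
H (Sara): min(3, 6) = 3
J (Sara): min(0, 1, 5) = 0
B (Mika): max(2, 5, 3, 0) = 5
root (Sara): min(2, 5) = 2
At root, Sara picks A (lowest: 2).
At A, Mika picks C (highest: 2).
At C, Sara picks t3 (lowest: 2).
Terminal value 2.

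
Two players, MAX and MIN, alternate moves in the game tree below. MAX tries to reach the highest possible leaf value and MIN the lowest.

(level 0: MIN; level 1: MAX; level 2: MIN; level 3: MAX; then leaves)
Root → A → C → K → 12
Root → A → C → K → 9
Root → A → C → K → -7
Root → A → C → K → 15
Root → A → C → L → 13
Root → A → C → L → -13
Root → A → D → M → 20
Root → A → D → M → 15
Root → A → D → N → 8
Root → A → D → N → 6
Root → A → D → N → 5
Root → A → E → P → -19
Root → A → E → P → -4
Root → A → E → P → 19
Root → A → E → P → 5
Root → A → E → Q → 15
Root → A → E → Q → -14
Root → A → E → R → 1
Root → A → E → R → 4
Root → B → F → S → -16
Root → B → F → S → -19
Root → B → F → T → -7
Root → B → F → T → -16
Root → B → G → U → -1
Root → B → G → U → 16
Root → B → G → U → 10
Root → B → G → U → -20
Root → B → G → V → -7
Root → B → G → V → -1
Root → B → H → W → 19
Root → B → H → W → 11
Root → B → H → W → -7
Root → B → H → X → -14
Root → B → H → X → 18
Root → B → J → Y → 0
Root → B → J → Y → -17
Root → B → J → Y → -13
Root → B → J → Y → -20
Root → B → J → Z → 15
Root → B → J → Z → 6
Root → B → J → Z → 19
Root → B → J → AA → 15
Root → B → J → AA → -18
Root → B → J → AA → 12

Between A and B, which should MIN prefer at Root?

A

K (MAX): max(12, 9, -7, 15) = 15
L (MAX): max(13, -13) = 13
C (MIN): min(15, 13) = 13
M (MAX): max(20, 15) = 20
N (MAX): max(8, 6, 5) = 8
D (MIN): min(20, 8) = 8
P (MAX): max(-19, -4, 19, 5) = 19
Q (MAX): max(15, -14) = 15
R (MAX): max(1, 4) = 4
E (MIN): min(19, 15, 4) = 4
A (MAX): max(13, 8, 4) = 13
S (MAX): max(-16, -19) = -16
T (MAX): max(-7, -16) = -7
F (MIN): min(-16, -7) = -16
U (MAX): max(-1, 16, 10, -20) = 16
V (MAX): max(-7, -1) = -1
G (MIN): min(16, -1) = -1
W (MAX): max(19, 11, -7) = 19
X (MAX): max(-14, 18) = 18
H (MIN): min(19, 18) = 18
Y (MAX): max(0, -17, -13, -20) = 0
Z (MAX): max(15, 6, 19) = 19
AA (MAX): max(15, -18, 12) = 15
J (MIN): min(0, 19, 15) = 0
B (MAX): max(-16, -1, 18, 0) = 18
MIN prefers the lower value; A=13, B=18. A is better since 13 < 18.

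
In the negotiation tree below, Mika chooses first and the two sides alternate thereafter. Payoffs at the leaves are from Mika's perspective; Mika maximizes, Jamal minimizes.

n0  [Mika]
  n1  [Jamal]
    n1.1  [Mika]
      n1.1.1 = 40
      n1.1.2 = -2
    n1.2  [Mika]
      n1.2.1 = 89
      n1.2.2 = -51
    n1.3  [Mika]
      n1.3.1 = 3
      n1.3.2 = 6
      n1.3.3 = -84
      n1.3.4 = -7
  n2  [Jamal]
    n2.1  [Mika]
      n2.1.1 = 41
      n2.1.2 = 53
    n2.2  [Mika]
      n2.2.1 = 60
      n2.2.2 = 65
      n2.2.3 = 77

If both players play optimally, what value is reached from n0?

53

n1.1 (Mika): max(40, -2) = 40
n1.2 (Mika): max(89, -51) = 89
n1.3 (Mika): max(3, 6, -84, -7) = 6
n1 (Jamal): min(40, 89, 6) = 6
n2.1 (Mika): max(41, 53) = 53
n2.2 (Mika): max(60, 65, 77) = 77
n2 (Jamal): min(53, 77) = 53
n0 (Mika): max(6, 53) = 53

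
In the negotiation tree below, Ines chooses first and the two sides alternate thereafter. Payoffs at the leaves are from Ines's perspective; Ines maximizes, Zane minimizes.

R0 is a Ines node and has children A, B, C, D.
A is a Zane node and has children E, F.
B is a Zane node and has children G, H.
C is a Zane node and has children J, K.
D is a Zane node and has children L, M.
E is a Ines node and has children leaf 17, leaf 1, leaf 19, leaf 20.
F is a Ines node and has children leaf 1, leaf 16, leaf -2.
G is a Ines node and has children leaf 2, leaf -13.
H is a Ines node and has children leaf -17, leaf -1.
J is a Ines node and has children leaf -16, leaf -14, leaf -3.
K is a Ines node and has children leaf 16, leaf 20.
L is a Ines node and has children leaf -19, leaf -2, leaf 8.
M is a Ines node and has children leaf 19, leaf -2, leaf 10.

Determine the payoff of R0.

16

E (Ines): max(17, 1, 19, 20) = 20
F (Ines): max(1, 16, -2) = 16
A (Zane): min(20, 16) = 16
G (Ines): max(2, -13) = 2
H (Ines): max(-17, -1) = -1
B (Zane): min(2, -1) = -1
J (Ines): max(-16, -14, -3) = -3
K (Ines): max(16, 20) = 20
C (Zane): min(-3, 20) = -3
L (Ines): max(-19, -2, 8) = 8
M (Ines): max(19, -2, 10) = 19
D (Zane): min(8, 19) = 8
R0 (Ines): max(16, -1, -3, 8) = 16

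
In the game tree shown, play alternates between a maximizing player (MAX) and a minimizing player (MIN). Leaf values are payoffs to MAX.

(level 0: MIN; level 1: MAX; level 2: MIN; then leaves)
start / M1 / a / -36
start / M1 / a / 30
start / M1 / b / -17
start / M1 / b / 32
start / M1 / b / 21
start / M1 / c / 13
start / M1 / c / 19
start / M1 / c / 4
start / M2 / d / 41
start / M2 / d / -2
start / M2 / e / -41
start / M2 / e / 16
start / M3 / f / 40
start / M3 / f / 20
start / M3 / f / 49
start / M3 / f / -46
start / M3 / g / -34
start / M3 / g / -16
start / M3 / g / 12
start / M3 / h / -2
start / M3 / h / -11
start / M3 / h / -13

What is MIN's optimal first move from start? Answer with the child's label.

a (MIN): min(-36, 30) = -36
b (MIN): min(-17, 32, 21) = -17
c (MIN): min(13, 19, 4) = 4
M1 (MAX): max(-36, -17, 4) = 4
d (MIN): min(41, -2) = -2
e (MIN): min(-41, 16) = -41
M2 (MAX): max(-2, -41) = -2
f (MIN): min(40, 20, 49, -46) = -46
g (MIN): min(-34, -16, 12) = -34
h (MIN): min(-2, -11, -13) = -13
M3 (MAX): max(-46, -34, -13) = -13
start (MIN): min(4, -2, -13) = -13
MIN at start wants the lowest of {M1=4, M2=-2, M3=-13}, so chooses M3.

M3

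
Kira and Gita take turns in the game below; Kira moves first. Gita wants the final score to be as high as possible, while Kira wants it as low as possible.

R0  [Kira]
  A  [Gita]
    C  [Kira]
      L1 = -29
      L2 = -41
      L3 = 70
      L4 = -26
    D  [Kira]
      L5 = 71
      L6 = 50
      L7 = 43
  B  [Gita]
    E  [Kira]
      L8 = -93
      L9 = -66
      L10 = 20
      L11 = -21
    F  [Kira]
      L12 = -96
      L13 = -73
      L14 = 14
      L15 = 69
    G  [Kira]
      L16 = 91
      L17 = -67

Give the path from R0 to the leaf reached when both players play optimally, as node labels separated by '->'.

C (Kira): min(-29, -41, 70, -26) = -41
D (Kira): min(71, 50, 43) = 43
A (Gita): max(-41, 43) = 43
E (Kira): min(-93, -66, 20, -21) = -93
F (Kira): min(-96, -73, 14, 69) = -96
G (Kira): min(91, -67) = -67
B (Gita): max(-93, -96, -67) = -67
R0 (Kira): min(43, -67) = -67
At R0, Kira picks B (lowest: -67).
At B, Gita picks G (highest: -67).
At G, Kira picks L17 (lowest: -67).
Terminal value -67.

R0 -> B -> G -> L17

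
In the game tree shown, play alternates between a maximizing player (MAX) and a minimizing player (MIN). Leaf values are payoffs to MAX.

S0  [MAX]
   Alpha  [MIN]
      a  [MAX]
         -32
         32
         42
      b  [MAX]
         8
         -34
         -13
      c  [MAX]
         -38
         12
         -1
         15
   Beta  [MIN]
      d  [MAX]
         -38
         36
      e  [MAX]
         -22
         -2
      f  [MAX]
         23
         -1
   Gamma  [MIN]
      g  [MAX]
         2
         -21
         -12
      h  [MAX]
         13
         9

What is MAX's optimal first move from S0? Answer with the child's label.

a (MAX): max(-32, 32, 42) = 42
b (MAX): max(8, -34, -13) = 8
c (MAX): max(-38, 12, -1, 15) = 15
Alpha (MIN): min(42, 8, 15) = 8
d (MAX): max(-38, 36) = 36
e (MAX): max(-22, -2) = -2
f (MAX): max(23, -1) = 23
Beta (MIN): min(36, -2, 23) = -2
g (MAX): max(2, -21, -12) = 2
h (MAX): max(13, 9) = 13
Gamma (MIN): min(2, 13) = 2
S0 (MAX): max(8, -2, 2) = 8
MAX at S0 wants the highest of {Alpha=8, Beta=-2, Gamma=2}, so chooses Alpha.

Alpha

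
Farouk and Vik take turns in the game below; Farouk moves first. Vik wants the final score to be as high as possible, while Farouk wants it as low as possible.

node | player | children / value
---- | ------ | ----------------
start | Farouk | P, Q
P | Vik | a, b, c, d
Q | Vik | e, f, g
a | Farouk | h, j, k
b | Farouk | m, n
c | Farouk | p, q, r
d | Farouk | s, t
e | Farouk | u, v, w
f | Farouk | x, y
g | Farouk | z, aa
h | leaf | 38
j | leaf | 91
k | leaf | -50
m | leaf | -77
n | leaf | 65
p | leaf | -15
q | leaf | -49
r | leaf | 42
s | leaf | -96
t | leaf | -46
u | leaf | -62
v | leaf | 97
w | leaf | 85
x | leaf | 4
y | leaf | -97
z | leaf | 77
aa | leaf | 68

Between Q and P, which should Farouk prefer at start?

e (Farouk): min(-62, 97, 85) = -62
f (Farouk): min(4, -97) = -97
g (Farouk): min(77, 68) = 68
Q (Vik): max(-62, -97, 68) = 68
a (Farouk): min(38, 91, -50) = -50
b (Farouk): min(-77, 65) = -77
c (Farouk): min(-15, -49, 42) = -49
d (Farouk): min(-96, -46) = -96
P (Vik): max(-50, -77, -49, -96) = -49
Farouk prefers the lower value; Q=68, P=-49. P is better since -49 < 68.

P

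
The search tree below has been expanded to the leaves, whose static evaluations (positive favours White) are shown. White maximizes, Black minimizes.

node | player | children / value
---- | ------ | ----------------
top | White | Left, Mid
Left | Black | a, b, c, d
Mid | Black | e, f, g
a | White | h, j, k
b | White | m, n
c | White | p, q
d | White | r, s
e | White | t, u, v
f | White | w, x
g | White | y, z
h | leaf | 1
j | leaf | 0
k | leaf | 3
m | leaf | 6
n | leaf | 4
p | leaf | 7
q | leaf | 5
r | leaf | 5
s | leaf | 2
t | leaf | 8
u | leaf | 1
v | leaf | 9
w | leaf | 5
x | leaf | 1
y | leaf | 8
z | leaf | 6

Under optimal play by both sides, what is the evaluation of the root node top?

5

a (White): max(1, 0, 3) = 3
b (White): max(6, 4) = 6
c (White): max(7, 5) = 7
d (White): max(5, 2) = 5
Left (Black): min(3, 6, 7, 5) = 3
e (White): max(8, 1, 9) = 9
f (White): max(5, 1) = 5
g (White): max(8, 6) = 8
Mid (Black): min(9, 5, 8) = 5
top (White): max(3, 5) = 5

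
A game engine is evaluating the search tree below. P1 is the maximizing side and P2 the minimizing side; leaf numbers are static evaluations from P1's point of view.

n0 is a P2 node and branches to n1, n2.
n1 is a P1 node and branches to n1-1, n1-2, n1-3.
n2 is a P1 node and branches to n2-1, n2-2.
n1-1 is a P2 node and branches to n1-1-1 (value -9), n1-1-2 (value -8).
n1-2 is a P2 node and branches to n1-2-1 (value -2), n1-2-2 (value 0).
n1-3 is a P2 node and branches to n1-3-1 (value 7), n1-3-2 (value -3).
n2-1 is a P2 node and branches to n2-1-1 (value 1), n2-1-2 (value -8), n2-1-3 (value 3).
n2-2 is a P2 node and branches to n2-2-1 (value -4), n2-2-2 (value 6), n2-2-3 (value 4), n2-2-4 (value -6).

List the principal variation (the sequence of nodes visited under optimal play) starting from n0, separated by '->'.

n0 -> n2 -> n2-2 -> n2-2-4

n1-1 (P2): min(-9, -8) = -9
n1-2 (P2): min(-2, 0) = -2
n1-3 (P2): min(7, -3) = -3
n1 (P1): max(-9, -2, -3) = -2
n2-1 (P2): min(1, -8, 3) = -8
n2-2 (P2): min(-4, 6, 4, -6) = -6
n2 (P1): max(-8, -6) = -6
n0 (P2): min(-2, -6) = -6
At n0, P2 picks n2 (lowest: -6).
At n2, P1 picks n2-2 (highest: -6).
At n2-2, P2 picks n2-2-4 (lowest: -6).
Terminal value -6.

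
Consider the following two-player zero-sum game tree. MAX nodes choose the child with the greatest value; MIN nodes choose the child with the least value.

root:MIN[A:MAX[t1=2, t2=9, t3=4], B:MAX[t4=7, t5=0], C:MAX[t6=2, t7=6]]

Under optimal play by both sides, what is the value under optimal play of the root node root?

A (MAX): max(2, 9, 4) = 9
B (MAX): max(7, 0) = 7
C (MAX): max(2, 6) = 6
root (MIN): min(9, 7, 6) = 6

6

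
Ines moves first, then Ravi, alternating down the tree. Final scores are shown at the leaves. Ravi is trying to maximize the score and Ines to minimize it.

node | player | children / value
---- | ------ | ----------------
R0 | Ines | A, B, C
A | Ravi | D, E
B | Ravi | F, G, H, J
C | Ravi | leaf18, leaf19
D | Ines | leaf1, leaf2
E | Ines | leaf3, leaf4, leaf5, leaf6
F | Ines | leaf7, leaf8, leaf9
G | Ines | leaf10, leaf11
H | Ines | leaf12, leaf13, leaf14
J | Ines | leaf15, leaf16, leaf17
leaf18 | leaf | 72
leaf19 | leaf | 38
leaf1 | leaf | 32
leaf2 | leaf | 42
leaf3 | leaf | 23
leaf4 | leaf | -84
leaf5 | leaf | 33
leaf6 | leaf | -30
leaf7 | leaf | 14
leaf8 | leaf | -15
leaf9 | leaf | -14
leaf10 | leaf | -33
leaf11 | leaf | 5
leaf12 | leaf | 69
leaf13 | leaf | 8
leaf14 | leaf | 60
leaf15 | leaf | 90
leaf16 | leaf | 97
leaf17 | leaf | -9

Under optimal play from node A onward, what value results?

D (Ines): min(32, 42) = 32
E (Ines): min(23, -84, 33, -30) = -84
A (Ravi): max(32, -84) = 32

32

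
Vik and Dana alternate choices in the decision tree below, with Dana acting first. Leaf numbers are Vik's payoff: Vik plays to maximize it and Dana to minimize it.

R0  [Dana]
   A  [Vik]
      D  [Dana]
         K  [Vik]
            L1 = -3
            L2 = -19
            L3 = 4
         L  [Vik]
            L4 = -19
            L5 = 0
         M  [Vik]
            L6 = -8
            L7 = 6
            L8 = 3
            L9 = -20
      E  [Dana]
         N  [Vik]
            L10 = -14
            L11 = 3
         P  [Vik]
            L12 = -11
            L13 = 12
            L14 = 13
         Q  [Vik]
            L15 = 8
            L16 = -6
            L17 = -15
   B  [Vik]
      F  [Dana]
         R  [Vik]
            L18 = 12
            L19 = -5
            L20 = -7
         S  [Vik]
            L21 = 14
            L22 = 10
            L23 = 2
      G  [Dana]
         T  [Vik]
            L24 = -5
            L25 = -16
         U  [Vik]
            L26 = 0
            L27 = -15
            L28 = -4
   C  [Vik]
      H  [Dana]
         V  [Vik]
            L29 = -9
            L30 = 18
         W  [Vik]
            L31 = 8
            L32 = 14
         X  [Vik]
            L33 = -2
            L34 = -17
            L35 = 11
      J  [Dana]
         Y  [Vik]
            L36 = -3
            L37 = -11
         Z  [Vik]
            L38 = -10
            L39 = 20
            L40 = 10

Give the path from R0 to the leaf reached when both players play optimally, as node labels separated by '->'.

R0 -> A -> E -> N -> L11

K (Vik): max(-3, -19, 4) = 4
L (Vik): max(-19, 0) = 0
M (Vik): max(-8, 6, 3, -20) = 6
D (Dana): min(4, 0, 6) = 0
N (Vik): max(-14, 3) = 3
P (Vik): max(-11, 12, 13) = 13
Q (Vik): max(8, -6, -15) = 8
E (Dana): min(3, 13, 8) = 3
A (Vik): max(0, 3) = 3
R (Vik): max(12, -5, -7) = 12
S (Vik): max(14, 10, 2) = 14
F (Dana): min(12, 14) = 12
T (Vik): max(-5, -16) = -5
U (Vik): max(0, -15, -4) = 0
G (Dana): min(-5, 0) = -5
B (Vik): max(12, -5) = 12
V (Vik): max(-9, 18) = 18
W (Vik): max(8, 14) = 14
X (Vik): max(-2, -17, 11) = 11
H (Dana): min(18, 14, 11) = 11
Y (Vik): max(-3, -11) = -3
Z (Vik): max(-10, 20, 10) = 20
J (Dana): min(-3, 20) = -3
C (Vik): max(11, -3) = 11
R0 (Dana): min(3, 12, 11) = 3
At R0, Dana picks A (lowest: 3).
At A, Vik picks E (highest: 3).
At E, Dana picks N (lowest: 3).
At N, Vik picks L11 (highest: 3).
Terminal value 3.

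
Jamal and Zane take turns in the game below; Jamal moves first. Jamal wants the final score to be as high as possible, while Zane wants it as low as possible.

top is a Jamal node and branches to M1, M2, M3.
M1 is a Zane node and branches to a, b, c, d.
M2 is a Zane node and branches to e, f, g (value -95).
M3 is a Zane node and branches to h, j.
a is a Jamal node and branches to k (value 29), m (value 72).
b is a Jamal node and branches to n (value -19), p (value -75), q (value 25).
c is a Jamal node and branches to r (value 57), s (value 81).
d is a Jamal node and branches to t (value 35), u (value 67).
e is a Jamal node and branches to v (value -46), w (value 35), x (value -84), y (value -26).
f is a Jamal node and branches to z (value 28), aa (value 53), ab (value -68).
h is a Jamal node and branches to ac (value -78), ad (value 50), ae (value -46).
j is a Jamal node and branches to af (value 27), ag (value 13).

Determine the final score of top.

a (Jamal): max(29, 72) = 72
b (Jamal): max(-19, -75, 25) = 25
c (Jamal): max(57, 81) = 81
d (Jamal): max(35, 67) = 67
M1 (Zane): min(72, 25, 81, 67) = 25
e (Jamal): max(-46, 35, -84, -26) = 35
f (Jamal): max(28, 53, -68) = 53
M2 (Zane): min(35, 53, -95) = -95
h (Jamal): max(-78, 50, -46) = 50
j (Jamal): max(27, 13) = 27
M3 (Zane): min(50, 27) = 27
top (Jamal): max(25, -95, 27) = 27

27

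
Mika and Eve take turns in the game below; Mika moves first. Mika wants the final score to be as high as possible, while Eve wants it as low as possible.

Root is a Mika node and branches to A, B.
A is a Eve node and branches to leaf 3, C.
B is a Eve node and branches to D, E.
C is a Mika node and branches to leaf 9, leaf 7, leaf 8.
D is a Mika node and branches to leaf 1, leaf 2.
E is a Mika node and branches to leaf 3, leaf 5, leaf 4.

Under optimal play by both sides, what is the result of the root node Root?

3

C (Mika): max(9, 7, 8) = 9
A (Eve): min(3, 9) = 3
D (Mika): max(1, 2) = 2
E (Mika): max(3, 5, 4) = 5
B (Eve): min(2, 5) = 2
Root (Mika): max(3, 2) = 3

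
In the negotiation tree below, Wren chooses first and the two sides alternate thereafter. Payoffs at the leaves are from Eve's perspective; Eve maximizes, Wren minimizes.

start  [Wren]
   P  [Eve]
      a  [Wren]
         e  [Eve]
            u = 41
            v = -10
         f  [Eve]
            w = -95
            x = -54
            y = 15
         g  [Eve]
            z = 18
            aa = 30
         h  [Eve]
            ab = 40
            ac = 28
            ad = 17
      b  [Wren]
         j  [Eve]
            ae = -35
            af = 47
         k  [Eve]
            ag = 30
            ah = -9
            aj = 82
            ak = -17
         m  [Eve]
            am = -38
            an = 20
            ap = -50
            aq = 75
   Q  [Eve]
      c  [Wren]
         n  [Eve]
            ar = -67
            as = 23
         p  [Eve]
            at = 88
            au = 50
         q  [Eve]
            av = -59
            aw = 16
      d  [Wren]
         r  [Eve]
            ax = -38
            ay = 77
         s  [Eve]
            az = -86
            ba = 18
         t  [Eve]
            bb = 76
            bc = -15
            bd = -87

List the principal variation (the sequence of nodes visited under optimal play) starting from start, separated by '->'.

start -> Q -> d -> s -> ba

e (Eve): max(41, -10) = 41
f (Eve): max(-95, -54, 15) = 15
g (Eve): max(18, 30) = 30
h (Eve): max(40, 28, 17) = 40
a (Wren): min(41, 15, 30, 40) = 15
j (Eve): max(-35, 47) = 47
k (Eve): max(30, -9, 82, -17) = 82
m (Eve): max(-38, 20, -50, 75) = 75
b (Wren): min(47, 82, 75) = 47
P (Eve): max(15, 47) = 47
n (Eve): max(-67, 23) = 23
p (Eve): max(88, 50) = 88
q (Eve): max(-59, 16) = 16
c (Wren): min(23, 88, 16) = 16
r (Eve): max(-38, 77) = 77
s (Eve): max(-86, 18) = 18
t (Eve): max(76, -15, -87) = 76
d (Wren): min(77, 18, 76) = 18
Q (Eve): max(16, 18) = 18
start (Wren): min(47, 18) = 18
At start, Wren picks Q (lowest: 18).
At Q, Eve picks d (highest: 18).
At d, Wren picks s (lowest: 18).
At s, Eve picks ba (highest: 18).
Terminal value 18.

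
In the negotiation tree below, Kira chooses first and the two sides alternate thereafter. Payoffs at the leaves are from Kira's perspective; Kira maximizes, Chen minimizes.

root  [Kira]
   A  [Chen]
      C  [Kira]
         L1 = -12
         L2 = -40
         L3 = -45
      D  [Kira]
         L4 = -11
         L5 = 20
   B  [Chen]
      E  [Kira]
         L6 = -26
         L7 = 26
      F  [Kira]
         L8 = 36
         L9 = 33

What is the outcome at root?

26

C (Kira): max(-12, -40, -45) = -12
D (Kira): max(-11, 20) = 20
A (Chen): min(-12, 20) = -12
E (Kira): max(-26, 26) = 26
F (Kira): max(36, 33) = 36
B (Chen): min(26, 36) = 26
root (Kira): max(-12, 26) = 26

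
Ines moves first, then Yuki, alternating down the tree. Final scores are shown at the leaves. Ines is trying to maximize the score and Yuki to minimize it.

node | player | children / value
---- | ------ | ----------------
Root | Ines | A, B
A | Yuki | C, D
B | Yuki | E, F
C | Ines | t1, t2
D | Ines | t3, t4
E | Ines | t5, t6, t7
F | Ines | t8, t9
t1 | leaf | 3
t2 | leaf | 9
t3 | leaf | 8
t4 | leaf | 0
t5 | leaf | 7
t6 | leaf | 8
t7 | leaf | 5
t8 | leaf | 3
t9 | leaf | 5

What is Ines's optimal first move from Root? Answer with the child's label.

A

C (Ines): max(3, 9) = 9
D (Ines): max(8, 0) = 8
A (Yuki): min(9, 8) = 8
E (Ines): max(7, 8, 5) = 8
F (Ines): max(3, 5) = 5
B (Yuki): min(8, 5) = 5
Root (Ines): max(8, 5) = 8
Ines at Root wants the highest of {A=8, B=5}, so chooses A.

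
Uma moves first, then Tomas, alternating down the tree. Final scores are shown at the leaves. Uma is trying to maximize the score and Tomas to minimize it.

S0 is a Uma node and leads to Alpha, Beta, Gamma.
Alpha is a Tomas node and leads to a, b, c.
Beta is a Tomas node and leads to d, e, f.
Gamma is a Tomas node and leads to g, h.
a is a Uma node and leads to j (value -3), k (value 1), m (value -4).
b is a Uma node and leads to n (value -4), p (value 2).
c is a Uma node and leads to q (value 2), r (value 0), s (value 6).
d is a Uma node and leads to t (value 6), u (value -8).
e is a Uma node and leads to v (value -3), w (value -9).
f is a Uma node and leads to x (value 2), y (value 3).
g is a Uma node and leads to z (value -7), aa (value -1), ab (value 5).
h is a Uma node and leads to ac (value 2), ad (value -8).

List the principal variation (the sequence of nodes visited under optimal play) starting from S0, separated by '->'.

S0 -> Gamma -> h -> ac

a (Uma): max(-3, 1, -4) = 1
b (Uma): max(-4, 2) = 2
c (Uma): max(2, 0, 6) = 6
Alpha (Tomas): min(1, 2, 6) = 1
d (Uma): max(6, -8) = 6
e (Uma): max(-3, -9) = -3
f (Uma): max(2, 3) = 3
Beta (Tomas): min(6, -3, 3) = -3
g (Uma): max(-7, -1, 5) = 5
h (Uma): max(2, -8) = 2
Gamma (Tomas): min(5, 2) = 2
S0 (Uma): max(1, -3, 2) = 2
At S0, Uma picks Gamma (highest: 2).
At Gamma, Tomas picks h (lowest: 2).
At h, Uma picks ac (highest: 2).
Terminal value 2.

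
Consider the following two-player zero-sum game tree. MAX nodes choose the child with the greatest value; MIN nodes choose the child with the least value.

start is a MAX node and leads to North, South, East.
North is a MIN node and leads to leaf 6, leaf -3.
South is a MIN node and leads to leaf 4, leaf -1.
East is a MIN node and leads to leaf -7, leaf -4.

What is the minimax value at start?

-1

North (MIN): min(6, -3) = -3
South (MIN): min(4, -1) = -1
East (MIN): min(-7, -4) = -7
start (MAX): max(-3, -1, -7) = -1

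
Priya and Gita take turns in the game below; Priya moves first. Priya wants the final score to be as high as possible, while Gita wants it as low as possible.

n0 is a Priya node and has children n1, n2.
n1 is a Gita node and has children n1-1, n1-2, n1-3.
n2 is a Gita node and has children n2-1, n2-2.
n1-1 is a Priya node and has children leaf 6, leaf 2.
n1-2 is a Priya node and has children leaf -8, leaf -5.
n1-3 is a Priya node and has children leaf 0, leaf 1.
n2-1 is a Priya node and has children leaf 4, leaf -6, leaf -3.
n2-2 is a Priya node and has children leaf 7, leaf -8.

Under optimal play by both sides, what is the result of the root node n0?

4

n1-1 (Priya): max(6, 2) = 6
n1-2 (Priya): max(-8, -5) = -5
n1-3 (Priya): max(0, 1) = 1
n1 (Gita): min(6, -5, 1) = -5
n2-1 (Priya): max(4, -6, -3) = 4
n2-2 (Priya): max(7, -8) = 7
n2 (Gita): min(4, 7) = 4
n0 (Priya): max(-5, 4) = 4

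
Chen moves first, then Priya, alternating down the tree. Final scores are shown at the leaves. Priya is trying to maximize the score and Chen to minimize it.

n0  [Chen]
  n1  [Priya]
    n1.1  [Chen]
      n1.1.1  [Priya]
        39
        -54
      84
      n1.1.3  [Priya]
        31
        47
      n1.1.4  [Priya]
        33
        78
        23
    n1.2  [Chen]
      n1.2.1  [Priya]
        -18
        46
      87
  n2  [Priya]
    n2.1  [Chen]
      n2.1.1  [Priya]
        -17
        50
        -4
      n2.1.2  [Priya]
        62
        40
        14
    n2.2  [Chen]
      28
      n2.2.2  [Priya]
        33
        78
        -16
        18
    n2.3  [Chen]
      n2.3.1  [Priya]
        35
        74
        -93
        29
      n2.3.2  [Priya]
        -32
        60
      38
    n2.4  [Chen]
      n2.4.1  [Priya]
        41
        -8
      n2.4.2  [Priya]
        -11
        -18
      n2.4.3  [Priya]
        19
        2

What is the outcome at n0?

46

n1.1.1 (Priya): max(39, -54) = 39
n1.1.3 (Priya): max(31, 47) = 47
n1.1.4 (Priya): max(33, 78, 23) = 78
n1.1 (Chen): min(39, 84, 47, 78) = 39
n1.2.1 (Priya): max(-18, 46) = 46
n1.2 (Chen): min(46, 87) = 46
n1 (Priya): max(39, 46) = 46
n2.1.1 (Priya): max(-17, 50, -4) = 50
n2.1.2 (Priya): max(62, 40, 14) = 62
n2.1 (Chen): min(50, 62) = 50
n2.2.2 (Priya): max(33, 78, -16, 18) = 78
n2.2 (Chen): min(28, 78) = 28
n2.3.1 (Priya): max(35, 74, -93, 29) = 74
n2.3.2 (Priya): max(-32, 60) = 60
n2.3 (Chen): min(74, 60, 38) = 38
n2.4.1 (Priya): max(41, -8) = 41
n2.4.2 (Priya): max(-11, -18) = -11
n2.4.3 (Priya): max(19, 2) = 19
n2.4 (Chen): min(41, -11, 19) = -11
n2 (Priya): max(50, 28, 38, -11) = 50
n0 (Chen): min(46, 50) = 46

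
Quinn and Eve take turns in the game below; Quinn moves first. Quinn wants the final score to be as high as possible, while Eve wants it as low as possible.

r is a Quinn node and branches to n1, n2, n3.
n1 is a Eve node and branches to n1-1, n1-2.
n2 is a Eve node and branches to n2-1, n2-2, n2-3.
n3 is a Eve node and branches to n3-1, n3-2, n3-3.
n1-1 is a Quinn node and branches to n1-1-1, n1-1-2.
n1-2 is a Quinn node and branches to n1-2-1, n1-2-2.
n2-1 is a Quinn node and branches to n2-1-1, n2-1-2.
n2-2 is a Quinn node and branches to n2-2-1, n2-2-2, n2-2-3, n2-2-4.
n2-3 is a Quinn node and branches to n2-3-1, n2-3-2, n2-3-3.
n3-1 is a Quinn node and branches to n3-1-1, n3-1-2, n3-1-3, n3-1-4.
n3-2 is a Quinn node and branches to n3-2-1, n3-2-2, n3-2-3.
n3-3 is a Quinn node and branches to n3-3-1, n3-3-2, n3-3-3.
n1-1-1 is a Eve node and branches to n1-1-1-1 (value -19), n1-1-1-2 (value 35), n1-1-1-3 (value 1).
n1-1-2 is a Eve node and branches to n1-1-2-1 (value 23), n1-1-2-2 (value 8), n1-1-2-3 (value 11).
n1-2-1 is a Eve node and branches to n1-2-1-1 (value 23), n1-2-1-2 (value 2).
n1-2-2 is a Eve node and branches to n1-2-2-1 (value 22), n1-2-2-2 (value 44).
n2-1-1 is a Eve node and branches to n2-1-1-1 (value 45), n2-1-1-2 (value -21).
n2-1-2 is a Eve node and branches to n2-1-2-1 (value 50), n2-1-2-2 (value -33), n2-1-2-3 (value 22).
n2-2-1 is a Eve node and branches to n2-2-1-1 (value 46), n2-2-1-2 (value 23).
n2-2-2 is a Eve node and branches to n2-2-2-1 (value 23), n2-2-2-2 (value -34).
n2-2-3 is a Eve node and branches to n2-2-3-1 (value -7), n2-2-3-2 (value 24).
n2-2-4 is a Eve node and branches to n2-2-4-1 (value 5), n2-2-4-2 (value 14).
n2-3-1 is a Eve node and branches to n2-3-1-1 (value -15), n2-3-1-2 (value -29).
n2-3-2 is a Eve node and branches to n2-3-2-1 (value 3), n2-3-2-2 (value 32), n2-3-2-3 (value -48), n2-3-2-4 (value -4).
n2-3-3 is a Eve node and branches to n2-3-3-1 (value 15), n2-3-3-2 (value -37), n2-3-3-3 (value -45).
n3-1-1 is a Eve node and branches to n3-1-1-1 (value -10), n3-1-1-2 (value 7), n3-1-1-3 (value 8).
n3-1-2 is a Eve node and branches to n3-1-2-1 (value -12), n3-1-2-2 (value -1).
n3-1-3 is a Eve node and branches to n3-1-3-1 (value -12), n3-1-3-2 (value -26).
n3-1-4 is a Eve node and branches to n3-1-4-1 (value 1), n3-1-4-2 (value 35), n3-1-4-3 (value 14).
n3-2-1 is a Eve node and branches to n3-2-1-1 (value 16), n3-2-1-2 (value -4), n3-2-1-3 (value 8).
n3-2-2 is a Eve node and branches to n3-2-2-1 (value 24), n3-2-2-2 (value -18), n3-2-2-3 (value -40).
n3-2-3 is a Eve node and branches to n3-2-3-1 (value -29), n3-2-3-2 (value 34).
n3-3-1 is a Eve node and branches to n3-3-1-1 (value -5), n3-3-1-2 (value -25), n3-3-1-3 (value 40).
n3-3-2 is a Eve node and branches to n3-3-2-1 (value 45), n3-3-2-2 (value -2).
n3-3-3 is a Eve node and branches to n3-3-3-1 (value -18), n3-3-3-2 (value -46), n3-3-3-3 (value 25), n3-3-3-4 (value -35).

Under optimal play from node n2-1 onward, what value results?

n2-1-1 (Eve): min(45, -21) = -21
n2-1-2 (Eve): min(50, -33, 22) = -33
n2-1 (Quinn): max(-21, -33) = -21

-21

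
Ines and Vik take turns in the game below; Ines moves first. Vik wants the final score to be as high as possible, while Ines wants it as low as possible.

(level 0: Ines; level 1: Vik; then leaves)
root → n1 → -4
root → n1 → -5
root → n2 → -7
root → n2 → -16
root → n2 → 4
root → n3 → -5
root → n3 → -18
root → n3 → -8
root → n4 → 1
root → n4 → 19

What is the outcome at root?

-5

n1 (Vik): max(-4, -5) = -4
n2 (Vik): max(-7, -16, 4) = 4
n3 (Vik): max(-5, -18, -8) = -5
n4 (Vik): max(1, 19) = 19
root (Ines): min(-4, 4, -5, 19) = -5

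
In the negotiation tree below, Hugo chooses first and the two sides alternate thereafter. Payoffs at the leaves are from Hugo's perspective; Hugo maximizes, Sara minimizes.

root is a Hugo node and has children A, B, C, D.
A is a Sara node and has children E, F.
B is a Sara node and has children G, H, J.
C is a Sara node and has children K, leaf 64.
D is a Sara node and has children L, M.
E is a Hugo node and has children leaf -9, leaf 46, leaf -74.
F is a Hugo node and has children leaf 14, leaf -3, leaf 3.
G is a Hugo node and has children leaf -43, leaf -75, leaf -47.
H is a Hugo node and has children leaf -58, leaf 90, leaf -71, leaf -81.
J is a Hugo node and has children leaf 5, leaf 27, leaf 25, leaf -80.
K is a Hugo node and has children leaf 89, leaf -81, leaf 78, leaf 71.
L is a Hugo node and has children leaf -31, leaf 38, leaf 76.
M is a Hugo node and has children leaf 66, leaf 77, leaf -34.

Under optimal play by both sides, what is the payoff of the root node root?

E (Hugo): max(-9, 46, -74) = 46
F (Hugo): max(14, -3, 3) = 14
A (Sara): min(46, 14) = 14
G (Hugo): max(-43, -75, -47) = -43
H (Hugo): max(-58, 90, -71, -81) = 90
J (Hugo): max(5, 27, 25, -80) = 27
B (Sara): min(-43, 90, 27) = -43
K (Hugo): max(89, -81, 78, 71) = 89
C (Sara): min(89, 64) = 64
L (Hugo): max(-31, 38, 76) = 76
M (Hugo): max(66, 77, -34) = 77
D (Sara): min(76, 77) = 76
root (Hugo): max(14, -43, 64, 76) = 76

76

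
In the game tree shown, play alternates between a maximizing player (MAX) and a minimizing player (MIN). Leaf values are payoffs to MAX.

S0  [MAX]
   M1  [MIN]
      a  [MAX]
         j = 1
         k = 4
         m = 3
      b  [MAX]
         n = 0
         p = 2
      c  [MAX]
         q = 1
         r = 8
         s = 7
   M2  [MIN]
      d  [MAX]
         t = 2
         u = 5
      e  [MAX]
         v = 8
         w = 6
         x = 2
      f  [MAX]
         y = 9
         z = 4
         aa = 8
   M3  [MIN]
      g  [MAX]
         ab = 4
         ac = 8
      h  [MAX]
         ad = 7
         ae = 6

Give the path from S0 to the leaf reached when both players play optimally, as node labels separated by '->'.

a (MAX): max(1, 4, 3) = 4
b (MAX): max(0, 2) = 2
c (MAX): max(1, 8, 7) = 8
M1 (MIN): min(4, 2, 8) = 2
d (MAX): max(2, 5) = 5
e (MAX): max(8, 6, 2) = 8
f (MAX): max(9, 4, 8) = 9
M2 (MIN): min(5, 8, 9) = 5
g (MAX): max(4, 8) = 8
h (MAX): max(7, 6) = 7
M3 (MIN): min(8, 7) = 7
S0 (MAX): max(2, 5, 7) = 7
At S0, MAX picks M3 (highest: 7).
At M3, MIN picks h (lowest: 7).
At h, MAX picks ad (highest: 7).
Terminal value 7.

S0 -> M3 -> h -> ad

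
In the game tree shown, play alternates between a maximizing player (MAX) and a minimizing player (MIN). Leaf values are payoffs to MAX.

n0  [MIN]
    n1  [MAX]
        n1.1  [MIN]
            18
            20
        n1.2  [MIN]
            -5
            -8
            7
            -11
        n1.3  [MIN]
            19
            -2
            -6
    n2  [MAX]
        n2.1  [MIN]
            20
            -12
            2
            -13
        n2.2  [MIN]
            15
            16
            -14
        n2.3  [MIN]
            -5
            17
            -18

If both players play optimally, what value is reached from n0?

-13

n1.1 (MIN): min(18, 20) = 18
n1.2 (MIN): min(-5, -8, 7, -11) = -11
n1.3 (MIN): min(19, -2, -6) = -6
n1 (MAX): max(18, -11, -6) = 18
n2.1 (MIN): min(20, -12, 2, -13) = -13
n2.2 (MIN): min(15, 16, -14) = -14
n2.3 (MIN): min(-5, 17, -18) = -18
n2 (MAX): max(-13, -14, -18) = -13
n0 (MIN): min(18, -13) = -13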